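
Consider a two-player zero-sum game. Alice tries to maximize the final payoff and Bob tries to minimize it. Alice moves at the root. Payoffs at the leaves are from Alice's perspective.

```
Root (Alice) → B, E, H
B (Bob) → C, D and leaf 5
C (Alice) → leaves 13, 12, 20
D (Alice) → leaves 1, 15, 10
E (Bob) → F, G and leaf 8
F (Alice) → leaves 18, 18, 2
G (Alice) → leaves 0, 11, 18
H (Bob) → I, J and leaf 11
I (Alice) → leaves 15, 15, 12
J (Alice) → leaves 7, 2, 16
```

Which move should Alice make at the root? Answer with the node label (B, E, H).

C (Alice): max(13, 12, 20) = 20
D (Alice): max(1, 15, 10) = 15
B (Bob): min(20, 15, 5) = 5
F (Alice): max(18, 18, 2) = 18
G (Alice): max(0, 11, 18) = 18
E (Bob): min(18, 18, 8) = 8
I (Alice): max(15, 15, 12) = 15
J (Alice): max(7, 2, 16) = 16
H (Bob): min(15, 16, 11) = 11
Root (Alice): max(5, 8, 11) = 11
Alice picks the child with the highest value: H (value 11).

H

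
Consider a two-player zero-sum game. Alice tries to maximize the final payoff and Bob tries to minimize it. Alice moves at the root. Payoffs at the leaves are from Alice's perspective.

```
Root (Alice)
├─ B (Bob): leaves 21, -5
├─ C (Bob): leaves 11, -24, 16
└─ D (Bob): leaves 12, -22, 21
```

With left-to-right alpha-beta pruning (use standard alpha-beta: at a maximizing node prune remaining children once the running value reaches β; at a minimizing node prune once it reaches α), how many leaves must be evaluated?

6

B [α=-∞,β=+∞]: v=-5
C [α=-5,β=+∞]: v=-24 after child 2 ≤ α → α-cutoff, skip 1
D [α=-5,β=+∞]: v=-22 after child 2 ≤ α → α-cutoff, skip 1
Root [α=-∞,β=+∞]: v=-5
Leaves evaluated: 6 of 8.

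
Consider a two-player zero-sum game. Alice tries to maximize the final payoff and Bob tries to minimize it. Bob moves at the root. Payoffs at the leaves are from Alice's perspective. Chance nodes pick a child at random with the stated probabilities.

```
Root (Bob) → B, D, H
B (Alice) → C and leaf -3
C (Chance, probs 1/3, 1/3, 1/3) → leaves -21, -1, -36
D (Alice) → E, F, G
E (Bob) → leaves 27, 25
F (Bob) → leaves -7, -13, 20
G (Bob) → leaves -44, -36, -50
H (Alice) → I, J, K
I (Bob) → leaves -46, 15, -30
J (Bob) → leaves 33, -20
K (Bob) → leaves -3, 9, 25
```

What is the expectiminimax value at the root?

C (Chance): 1/3·-21 + 1/3·-1 + 1/3·-36 = -19.33
B (Alice): max(-19.33, -3) = -3
E (Bob): min(27, 25) = 25
F (Bob): min(-7, -13, 20) = -13
G (Bob): min(-44, -36, -50) = -50
D (Alice): max(25, -13, -50) = 25
I (Bob): min(-46, 15, -30) = -46
J (Bob): min(33, -20) = -20
K (Bob): min(-3, 9, 25) = -3
H (Alice): max(-46, -20, -3) = -3
Root (Bob): min(-3, 25, -3) = -3

-3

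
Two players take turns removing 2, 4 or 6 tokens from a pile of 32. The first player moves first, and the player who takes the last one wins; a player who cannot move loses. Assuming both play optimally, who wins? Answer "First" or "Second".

Compute winning (W) and losing (L) positions by backward induction:
i:   0  1  2  3  4  5  6  7  8  9 10 11 12 13 14 15 16 17 18 19 20 21 22 23 24 25 26 27 28 29 30 31 32
     L  L  W  W  W  W  W  W  L  L  W  W  W  W  W  W  L  L  W  W  W  W  W  W  L  L  W  W  W  W  W  W  L
Position 32 is L, so the second player wins.

Second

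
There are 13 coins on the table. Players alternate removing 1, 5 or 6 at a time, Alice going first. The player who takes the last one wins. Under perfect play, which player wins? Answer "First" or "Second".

Second

i:   0  1  2  3  4  5  6  7  8  9 10 11 12 13
     L  W  L  W  L  W  W  W  W  W  W  L  W  L
Position 13 is L, so the second player wins.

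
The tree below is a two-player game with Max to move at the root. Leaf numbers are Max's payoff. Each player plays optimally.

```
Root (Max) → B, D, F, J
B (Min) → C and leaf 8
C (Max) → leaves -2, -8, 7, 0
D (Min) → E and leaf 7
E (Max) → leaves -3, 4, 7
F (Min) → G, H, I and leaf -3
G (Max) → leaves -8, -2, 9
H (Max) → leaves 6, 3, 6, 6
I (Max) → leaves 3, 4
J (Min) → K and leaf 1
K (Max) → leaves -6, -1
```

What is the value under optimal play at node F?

-3

G: max(-8, -2, 9) = 9
H: max(6, 3, 6, 6) = 6
I: max(3, 4) = 4
F: min(9, 6, 4, -3) = -3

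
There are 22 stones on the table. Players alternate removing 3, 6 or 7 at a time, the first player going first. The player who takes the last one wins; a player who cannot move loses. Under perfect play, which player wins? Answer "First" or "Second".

Mark each pile size as W (mover wins) or L (mover loses):
i:   0  1  2  3  4  5  6  7  8  9 10 11 12 13 14 15 16 17 18 19 20 21 22
     L  L  L  W  W  W  W  W  W  W  L  L  L  W  W  W  W  W  W  W  L  L  L
Position 22 is L, so the second player wins.

Second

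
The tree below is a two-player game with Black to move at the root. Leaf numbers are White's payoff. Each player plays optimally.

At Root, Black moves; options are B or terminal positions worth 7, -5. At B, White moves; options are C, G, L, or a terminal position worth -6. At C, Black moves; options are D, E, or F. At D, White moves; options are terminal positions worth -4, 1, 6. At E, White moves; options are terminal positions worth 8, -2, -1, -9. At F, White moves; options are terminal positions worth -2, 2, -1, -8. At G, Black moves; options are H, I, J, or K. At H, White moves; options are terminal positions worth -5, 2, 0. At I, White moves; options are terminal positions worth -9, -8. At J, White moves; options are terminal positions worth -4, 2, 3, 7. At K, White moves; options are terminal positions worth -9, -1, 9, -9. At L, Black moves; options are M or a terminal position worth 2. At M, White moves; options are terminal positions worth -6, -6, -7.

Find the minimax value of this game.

D (White): max(-4, 1, 6) = 6
E (White): max(8, -2, -1, -9) = 8
F (White): max(-2, 2, -1, -8) = 2
C (Black): min(6, 8, 2) = 2
H (White): max(-5, 2, 0) = 2
I (White): max(-9, -8) = -8
J (White): max(-4, 2, 3, 7) = 7
K (White): max(-9, -1, 9, -9) = 9
G (Black): min(2, -8, 7, 9) = -8
M (White): max(-6, -6, -7) = -6
L (Black): min(-6, 2) = -6
B (White): max(2, -8, -6, -6) = 2
Root (Black): min(2, 7, -5) = -5

-5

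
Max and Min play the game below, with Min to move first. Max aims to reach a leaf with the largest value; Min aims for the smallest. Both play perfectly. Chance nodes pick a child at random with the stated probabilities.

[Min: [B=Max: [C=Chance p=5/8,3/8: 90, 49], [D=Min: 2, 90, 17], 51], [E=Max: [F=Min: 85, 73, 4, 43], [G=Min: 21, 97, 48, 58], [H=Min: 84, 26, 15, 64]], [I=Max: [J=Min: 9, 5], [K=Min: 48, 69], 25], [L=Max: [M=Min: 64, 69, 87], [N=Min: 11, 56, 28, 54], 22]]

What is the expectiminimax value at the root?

21

C (Chance): 5/8·90 + 3/8·49 = 74.62
D (Min): min(2, 90, 17) = 2
B (Max): max(74.62, 2, 51) = 74.62
F (Min): min(85, 73, 4, 43) = 4
G (Min): min(21, 97, 48, 58) = 21
H (Min): min(84, 26, 15, 64) = 15
E (Max): max(4, 21, 15) = 21
J (Min): min(9, 5) = 5
K (Min): min(48, 69) = 48
I (Max): max(5, 48, 25) = 48
M (Min): min(64, 69, 87) = 64
N (Min): min(11, 56, 28, 54) = 11
L (Max): max(64, 11, 22) = 64
Root (Min): min(74.62, 21, 48, 64) = 21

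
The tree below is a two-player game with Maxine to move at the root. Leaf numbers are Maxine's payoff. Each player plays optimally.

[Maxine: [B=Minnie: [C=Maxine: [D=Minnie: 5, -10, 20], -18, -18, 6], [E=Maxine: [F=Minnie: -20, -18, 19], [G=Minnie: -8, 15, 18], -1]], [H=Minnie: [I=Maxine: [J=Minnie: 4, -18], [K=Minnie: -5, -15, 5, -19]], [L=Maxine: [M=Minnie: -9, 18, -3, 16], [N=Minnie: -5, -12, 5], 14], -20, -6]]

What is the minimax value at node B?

-1

D: min(5, -10, 20) = -10
C: max(-10, -18, -18, 6) = 6
F: min(-20, -18, 19) = -20
G: min(-8, 15, 18) = -8
E: max(-20, -8, -1) = -1
B: min(6, -1) = -1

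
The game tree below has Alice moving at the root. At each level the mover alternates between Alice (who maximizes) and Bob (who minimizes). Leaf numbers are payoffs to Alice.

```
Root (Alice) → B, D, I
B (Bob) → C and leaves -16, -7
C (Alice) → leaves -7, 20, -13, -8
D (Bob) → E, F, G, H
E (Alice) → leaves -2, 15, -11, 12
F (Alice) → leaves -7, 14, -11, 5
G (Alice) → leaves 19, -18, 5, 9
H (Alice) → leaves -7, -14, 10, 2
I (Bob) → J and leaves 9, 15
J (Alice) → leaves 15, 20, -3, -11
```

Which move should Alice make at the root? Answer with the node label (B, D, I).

C (Alice): max(-7, 20, -13, -8) = 20
B (Bob): min(20, -16, -7) = -16
E (Alice): max(-2, 15, -11, 12) = 15
F (Alice): max(-7, 14, -11, 5) = 14
G (Alice): max(19, -18, 5, 9) = 19
H (Alice): max(-7, -14, 10, 2) = 10
D (Bob): min(15, 14, 19, 10) = 10
J (Alice): max(15, 20, -3, -11) = 20
I (Bob): min(20, 9, 15) = 9
Root (Alice): max(-16, 10, 9) = 10
Alice picks the child with the highest value: D (value 10).

D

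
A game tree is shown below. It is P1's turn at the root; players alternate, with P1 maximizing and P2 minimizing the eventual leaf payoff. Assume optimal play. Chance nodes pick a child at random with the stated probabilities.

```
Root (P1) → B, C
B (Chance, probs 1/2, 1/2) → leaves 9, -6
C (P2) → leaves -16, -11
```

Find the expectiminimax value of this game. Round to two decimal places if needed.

1.5

B (Chance): 1/2·9 + 1/2·-6 = 1.5
C (P2): min(-16, -11) = -16
Root (P1): max(1.5, -16) = 1.5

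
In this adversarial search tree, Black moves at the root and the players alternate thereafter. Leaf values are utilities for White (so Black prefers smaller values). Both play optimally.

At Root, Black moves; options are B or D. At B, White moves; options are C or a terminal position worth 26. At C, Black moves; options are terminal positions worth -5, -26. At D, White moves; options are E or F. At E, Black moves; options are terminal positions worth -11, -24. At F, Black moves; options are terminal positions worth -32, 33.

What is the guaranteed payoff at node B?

26

C: min(-5, -26) = -26
B: max(-26, 26) = 26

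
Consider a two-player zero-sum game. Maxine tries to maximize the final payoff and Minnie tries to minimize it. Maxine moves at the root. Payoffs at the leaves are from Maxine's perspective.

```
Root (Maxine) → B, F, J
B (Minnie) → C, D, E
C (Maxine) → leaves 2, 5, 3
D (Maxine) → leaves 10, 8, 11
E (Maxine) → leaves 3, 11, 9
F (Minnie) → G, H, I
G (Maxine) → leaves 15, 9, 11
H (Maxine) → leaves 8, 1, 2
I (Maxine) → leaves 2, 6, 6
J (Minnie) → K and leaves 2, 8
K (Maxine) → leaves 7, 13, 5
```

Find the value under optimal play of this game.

6

C (Maxine): max(2, 5, 3) = 5
D (Maxine): max(10, 8, 11) = 11
E (Maxine): max(3, 11, 9) = 11
B (Minnie): min(5, 11, 11) = 5
G (Maxine): max(15, 9, 11) = 15
H (Maxine): max(8, 1, 2) = 8
I (Maxine): max(2, 6, 6) = 6
F (Minnie): min(15, 8, 6) = 6
K (Maxine): max(7, 13, 5) = 13
J (Minnie): min(13, 2, 8) = 2
Root (Maxine): max(5, 6, 2) = 6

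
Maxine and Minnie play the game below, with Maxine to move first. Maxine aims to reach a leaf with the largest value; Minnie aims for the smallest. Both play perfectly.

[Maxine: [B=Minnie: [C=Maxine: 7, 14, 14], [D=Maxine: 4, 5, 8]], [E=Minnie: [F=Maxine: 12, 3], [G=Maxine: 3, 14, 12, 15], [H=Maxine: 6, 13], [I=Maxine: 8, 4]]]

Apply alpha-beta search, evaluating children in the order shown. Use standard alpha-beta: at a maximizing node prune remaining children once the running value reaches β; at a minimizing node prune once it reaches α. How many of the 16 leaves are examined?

C [α=-∞,β=+∞]: v=14
D [α=-∞,β=14]: v=8
B [α=-∞,β=+∞]: v=8
F [α=8,β=+∞]: v=12
G [α=8,β=12]: v=14 after child 2 ≥ β → β-cutoff, skip 2
H [α=8,β=12]: v=13
I [α=8,β=12]: v=8
E [α=8,β=+∞]: v=8
Root [α=-∞,β=+∞]: v=8
Leaves evaluated: 14 of 16.

14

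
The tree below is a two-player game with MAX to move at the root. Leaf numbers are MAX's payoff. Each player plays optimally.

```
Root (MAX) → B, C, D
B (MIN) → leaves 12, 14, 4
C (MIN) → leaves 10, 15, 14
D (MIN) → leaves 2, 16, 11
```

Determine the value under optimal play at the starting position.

10

B (MIN): min(12, 14, 4) = 4
C (MIN): min(10, 15, 14) = 10
D (MIN): min(2, 16, 11) = 2
Root (MAX): max(4, 10, 2) = 10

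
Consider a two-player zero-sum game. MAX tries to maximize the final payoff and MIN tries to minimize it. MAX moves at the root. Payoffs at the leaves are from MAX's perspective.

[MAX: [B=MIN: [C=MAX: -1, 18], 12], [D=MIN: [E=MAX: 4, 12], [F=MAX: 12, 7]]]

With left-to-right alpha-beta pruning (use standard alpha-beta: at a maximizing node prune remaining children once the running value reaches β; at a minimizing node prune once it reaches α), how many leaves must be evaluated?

C [α=-∞,β=+∞]: v=18
B [α=-∞,β=+∞]: v=12
E [α=12,β=+∞]: v=12
D [α=12,β=+∞]: v=12 after child 1 ≤ α → α-cutoff, skip 1
Root [α=-∞,β=+∞]: v=12
Leaves evaluated: 5 of 7.

5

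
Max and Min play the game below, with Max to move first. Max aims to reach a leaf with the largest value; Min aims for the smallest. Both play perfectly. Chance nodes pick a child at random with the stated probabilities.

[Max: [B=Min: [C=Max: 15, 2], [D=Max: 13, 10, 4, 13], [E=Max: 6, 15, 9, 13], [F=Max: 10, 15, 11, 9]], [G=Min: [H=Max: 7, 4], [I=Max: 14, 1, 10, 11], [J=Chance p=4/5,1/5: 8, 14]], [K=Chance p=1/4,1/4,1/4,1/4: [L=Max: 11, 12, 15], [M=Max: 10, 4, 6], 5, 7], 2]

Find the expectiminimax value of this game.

13

C (Max): max(15, 2) = 15
D (Max): max(13, 10, 4, 13) = 13
E (Max): max(6, 15, 9, 13) = 15
F (Max): max(10, 15, 11, 9) = 15
B (Min): min(15, 13, 15, 15) = 13
H (Max): max(7, 4) = 7
I (Max): max(14, 1, 10, 11) = 14
J (Chance): 4/5·8 + 1/5·14 = 9.2
G (Min): min(7, 14, 9.2) = 7
L (Max): max(11, 12, 15) = 15
M (Max): max(10, 4, 6) = 10
K (Chance): 1/4·15 + 1/4·10 + 1/4·5 + 1/4·7 = 9.25
Root (Max): max(13, 7, 9.25, 2) = 13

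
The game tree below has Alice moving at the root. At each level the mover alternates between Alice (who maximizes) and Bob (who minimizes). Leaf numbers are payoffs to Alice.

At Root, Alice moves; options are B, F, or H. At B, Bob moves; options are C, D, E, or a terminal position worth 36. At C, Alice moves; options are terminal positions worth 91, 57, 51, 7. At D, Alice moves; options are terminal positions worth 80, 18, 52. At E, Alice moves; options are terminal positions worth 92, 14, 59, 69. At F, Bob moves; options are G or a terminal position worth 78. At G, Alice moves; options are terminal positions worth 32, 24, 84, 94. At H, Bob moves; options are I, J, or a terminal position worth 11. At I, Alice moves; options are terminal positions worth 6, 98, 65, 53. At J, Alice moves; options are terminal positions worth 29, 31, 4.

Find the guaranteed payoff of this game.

C (Alice): max(91, 57, 51, 7) = 91
D (Alice): max(80, 18, 52) = 80
E (Alice): max(92, 14, 59, 69) = 92
B (Bob): min(91, 80, 92, 36) = 36
G (Alice): max(32, 24, 84, 94) = 94
F (Bob): min(94, 78) = 78
I (Alice): max(6, 98, 65, 53) = 98
J (Alice): max(29, 31, 4) = 31
H (Bob): min(98, 31, 11) = 11
Root (Alice): max(36, 78, 11) = 78

78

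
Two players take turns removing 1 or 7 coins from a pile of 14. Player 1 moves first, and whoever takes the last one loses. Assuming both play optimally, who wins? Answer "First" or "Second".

First

Positions where the player to move wins (W) vs loses (L):
i:   0  1  2  3  4  5  6  7  8  9 10 11 12 13 14
     W  L  W  L  W  L  W  L  W  L  W  L  W  L  W
Position 14 is W, so the first player wins.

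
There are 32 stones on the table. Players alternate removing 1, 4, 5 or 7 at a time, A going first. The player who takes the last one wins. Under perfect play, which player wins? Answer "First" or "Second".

Second

Positions where the player to move wins (W) vs loses (L):
i:   0  1  2  3  4  5  6  7  8  9 10 11 12 13 14 15 16 17 18 19 20 21 22 23 24 25 26 27 28 29 30 31 32
     L  W  L  W  W  W  W  W  L  W  L  W  W  W  W  W  L  W  L  W  W  W  W  W  L  W  L  W  W  W  W  W  L
Position 32 is L, so the second player wins.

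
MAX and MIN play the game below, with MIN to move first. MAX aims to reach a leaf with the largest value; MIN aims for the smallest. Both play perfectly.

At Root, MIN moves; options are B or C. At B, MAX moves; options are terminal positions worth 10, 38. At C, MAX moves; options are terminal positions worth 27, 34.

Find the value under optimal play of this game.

B (MAX): max(10, 38) = 38
C (MAX): max(27, 34) = 34
Root (MIN): min(38, 34) = 34

34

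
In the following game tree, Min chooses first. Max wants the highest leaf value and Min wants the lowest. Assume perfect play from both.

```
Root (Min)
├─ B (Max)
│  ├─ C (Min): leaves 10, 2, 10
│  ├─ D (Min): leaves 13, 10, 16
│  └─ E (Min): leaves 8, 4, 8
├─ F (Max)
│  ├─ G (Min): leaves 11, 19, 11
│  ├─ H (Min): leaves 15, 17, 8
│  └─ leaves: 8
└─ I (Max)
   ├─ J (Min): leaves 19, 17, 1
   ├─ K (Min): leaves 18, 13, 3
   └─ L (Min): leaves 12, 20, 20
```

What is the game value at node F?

11

G: min(11, 19, 11) = 11
H: min(15, 17, 8) = 8
F: max(11, 8, 8) = 11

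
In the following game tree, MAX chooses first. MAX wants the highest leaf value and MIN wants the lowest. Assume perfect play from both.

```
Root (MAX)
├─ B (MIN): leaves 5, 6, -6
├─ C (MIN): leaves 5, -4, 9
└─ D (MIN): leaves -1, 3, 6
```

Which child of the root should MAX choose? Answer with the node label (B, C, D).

D

B (MIN): min(5, 6, -6) = -6
C (MIN): min(5, -4, 9) = -4
D (MIN): min(-1, 3, 6) = -1
Root (MAX): max(-6, -4, -1) = -1
MAX picks the child with the highest value: D (value -1).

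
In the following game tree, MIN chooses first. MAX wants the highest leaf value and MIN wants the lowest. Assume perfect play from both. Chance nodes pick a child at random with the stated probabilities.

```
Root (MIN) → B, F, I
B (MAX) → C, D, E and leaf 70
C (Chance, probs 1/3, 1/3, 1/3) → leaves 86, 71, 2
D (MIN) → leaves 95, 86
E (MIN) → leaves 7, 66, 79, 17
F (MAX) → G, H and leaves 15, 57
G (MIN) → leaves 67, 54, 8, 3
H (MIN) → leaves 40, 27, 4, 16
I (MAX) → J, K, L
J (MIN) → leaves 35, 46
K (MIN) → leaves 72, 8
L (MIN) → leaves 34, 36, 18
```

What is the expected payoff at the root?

C (Chance): 1/3·86 + 1/3·71 + 1/3·2 = 53
D (MIN): min(95, 86) = 86
E (MIN): min(7, 66, 79, 17) = 7
B (MAX): max(53, 86, 7, 70) = 86
G (MIN): min(67, 54, 8, 3) = 3
H (MIN): min(40, 27, 4, 16) = 4
F (MAX): max(3, 4, 15, 57) = 57
J (MIN): min(35, 46) = 35
K (MIN): min(72, 8) = 8
L (MIN): min(34, 36, 18) = 18
I (MAX): max(35, 8, 18) = 35
Root (MIN): min(86, 57, 35) = 35

35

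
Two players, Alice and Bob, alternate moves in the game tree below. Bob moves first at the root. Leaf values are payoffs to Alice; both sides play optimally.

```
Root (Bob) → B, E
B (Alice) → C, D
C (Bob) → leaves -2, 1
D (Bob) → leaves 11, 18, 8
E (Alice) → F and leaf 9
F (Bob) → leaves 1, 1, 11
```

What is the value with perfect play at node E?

F: min(1, 1, 11) = 1
E: max(1, 9) = 9

9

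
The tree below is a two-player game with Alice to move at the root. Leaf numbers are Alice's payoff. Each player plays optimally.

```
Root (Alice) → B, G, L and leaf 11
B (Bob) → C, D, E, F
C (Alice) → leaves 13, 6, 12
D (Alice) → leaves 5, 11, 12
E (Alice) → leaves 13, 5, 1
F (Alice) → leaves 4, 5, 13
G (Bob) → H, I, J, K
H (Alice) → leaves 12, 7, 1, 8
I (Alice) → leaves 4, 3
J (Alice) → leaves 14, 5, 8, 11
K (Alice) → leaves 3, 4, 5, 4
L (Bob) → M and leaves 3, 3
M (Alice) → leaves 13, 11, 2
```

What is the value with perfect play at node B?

C: max(13, 6, 12) = 13
D: max(5, 11, 12) = 12
E: max(13, 5, 1) = 13
F: max(4, 5, 13) = 13
B: min(13, 12, 13, 13) = 12

12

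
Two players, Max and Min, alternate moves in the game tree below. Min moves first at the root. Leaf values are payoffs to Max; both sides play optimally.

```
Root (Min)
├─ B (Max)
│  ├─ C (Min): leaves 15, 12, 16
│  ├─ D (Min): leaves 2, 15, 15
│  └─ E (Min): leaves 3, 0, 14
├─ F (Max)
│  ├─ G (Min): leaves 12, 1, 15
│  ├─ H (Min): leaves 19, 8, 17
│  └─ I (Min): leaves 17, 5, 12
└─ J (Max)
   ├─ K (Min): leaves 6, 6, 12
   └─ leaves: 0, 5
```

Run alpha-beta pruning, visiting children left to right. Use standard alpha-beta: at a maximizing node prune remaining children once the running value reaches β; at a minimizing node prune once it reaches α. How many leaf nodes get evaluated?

18

C [α=-∞,β=+∞]: v=12
D [α=12,β=+∞]: v=2 after child 1 ≤ α → α-cutoff, skip 2
E [α=12,β=+∞]: v=3 after child 1 ≤ α → α-cutoff, skip 2
B [α=-∞,β=+∞]: v=12
G [α=-∞,β=12]: v=1
H [α=1,β=12]: v=8
I [α=8,β=12]: v=5 after child 2 ≤ α → α-cutoff, skip 1
F [α=-∞,β=12]: v=8
K [α=-∞,β=8]: v=6
J [α=-∞,β=8]: v=6
Root [α=-∞,β=+∞]: v=6
Leaves evaluated: 18 of 23.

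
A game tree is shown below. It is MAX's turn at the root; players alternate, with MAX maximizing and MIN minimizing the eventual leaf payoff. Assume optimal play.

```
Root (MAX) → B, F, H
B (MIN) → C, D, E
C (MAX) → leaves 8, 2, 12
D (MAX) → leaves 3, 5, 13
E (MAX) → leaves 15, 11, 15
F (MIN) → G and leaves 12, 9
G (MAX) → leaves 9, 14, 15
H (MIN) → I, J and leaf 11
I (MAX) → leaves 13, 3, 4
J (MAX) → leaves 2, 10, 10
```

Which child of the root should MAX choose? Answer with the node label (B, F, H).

C (MAX): max(8, 2, 12) = 12
D (MAX): max(3, 5, 13) = 13
E (MAX): max(15, 11, 15) = 15
B (MIN): min(12, 13, 15) = 12
G (MAX): max(9, 14, 15) = 15
F (MIN): min(15, 12, 9) = 9
I (MAX): max(13, 3, 4) = 13
J (MAX): max(2, 10, 10) = 10
H (MIN): min(13, 10, 11) = 10
Root (MAX): max(12, 9, 10) = 12
MAX picks the child with the highest value: B (value 12).

B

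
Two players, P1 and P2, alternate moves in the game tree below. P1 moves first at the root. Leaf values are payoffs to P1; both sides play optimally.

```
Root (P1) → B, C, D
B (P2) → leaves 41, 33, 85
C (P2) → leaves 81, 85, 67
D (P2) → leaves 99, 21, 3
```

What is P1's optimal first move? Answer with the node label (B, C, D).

C

B (P2): min(41, 33, 85) = 33
C (P2): min(81, 85, 67) = 67
D (P2): min(99, 21, 3) = 3
Root (P1): max(33, 67, 3) = 67
P1 picks the child with the highest value: C (value 67).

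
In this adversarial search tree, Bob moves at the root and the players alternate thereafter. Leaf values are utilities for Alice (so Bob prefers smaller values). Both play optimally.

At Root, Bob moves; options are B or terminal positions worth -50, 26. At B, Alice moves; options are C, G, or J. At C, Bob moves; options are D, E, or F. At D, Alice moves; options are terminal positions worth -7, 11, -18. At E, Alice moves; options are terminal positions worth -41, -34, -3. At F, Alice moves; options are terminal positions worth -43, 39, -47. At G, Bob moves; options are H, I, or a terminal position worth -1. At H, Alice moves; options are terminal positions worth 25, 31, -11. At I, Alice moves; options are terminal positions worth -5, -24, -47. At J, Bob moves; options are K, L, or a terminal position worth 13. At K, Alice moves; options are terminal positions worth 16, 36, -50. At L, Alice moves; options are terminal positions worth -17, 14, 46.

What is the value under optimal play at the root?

D (Alice): max(-7, 11, -18) = 11
E (Alice): max(-41, -34, -3) = -3
F (Alice): max(-43, 39, -47) = 39
C (Bob): min(11, -3, 39) = -3
H (Alice): max(25, 31, -11) = 31
I (Alice): max(-5, -24, -47) = -5
G (Bob): min(31, -5, -1) = -5
K (Alice): max(16, 36, -50) = 36
L (Alice): max(-17, 14, 46) = 46
J (Bob): min(36, 46, 13) = 13
B (Alice): max(-3, -5, 13) = 13
Root (Bob): min(13, -50, 26) = -50

-50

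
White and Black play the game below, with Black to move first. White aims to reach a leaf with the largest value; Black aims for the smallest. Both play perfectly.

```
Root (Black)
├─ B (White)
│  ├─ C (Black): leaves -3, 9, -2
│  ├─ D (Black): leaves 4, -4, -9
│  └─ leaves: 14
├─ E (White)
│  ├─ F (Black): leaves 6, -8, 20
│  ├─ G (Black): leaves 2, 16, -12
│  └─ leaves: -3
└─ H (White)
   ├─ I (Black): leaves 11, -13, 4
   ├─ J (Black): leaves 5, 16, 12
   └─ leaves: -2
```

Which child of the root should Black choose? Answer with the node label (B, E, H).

E

C (Black): min(-3, 9, -2) = -3
D (Black): min(4, -4, -9) = -9
B (White): max(-3, -9, 14) = 14
F (Black): min(6, -8, 20) = -8
G (Black): min(2, 16, -12) = -12
E (White): max(-8, -12, -3) = -3
I (Black): min(11, -13, 4) = -13
J (Black): min(5, 16, 12) = 5
H (White): max(-13, 5, -2) = 5
Root (Black): min(14, -3, 5) = -3
Black picks the child with the lowest value: E (value -3).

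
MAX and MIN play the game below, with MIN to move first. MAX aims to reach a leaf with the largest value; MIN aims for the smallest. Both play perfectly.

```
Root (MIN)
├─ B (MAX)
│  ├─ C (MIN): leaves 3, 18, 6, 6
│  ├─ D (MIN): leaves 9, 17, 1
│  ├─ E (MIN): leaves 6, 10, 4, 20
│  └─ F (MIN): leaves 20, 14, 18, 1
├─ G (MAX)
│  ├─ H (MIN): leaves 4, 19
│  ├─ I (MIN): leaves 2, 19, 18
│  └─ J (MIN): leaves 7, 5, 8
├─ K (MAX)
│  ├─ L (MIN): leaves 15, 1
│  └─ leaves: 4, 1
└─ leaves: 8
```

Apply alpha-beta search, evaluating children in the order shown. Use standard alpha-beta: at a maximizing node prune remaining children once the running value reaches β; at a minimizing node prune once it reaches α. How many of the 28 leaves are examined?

21

C [α=-∞,β=+∞]: v=3
D [α=3,β=+∞]: v=1
E [α=3,β=+∞]: v=4
F [α=4,β=+∞]: v=1
B [α=-∞,β=+∞]: v=4
H [α=-∞,β=4]: v=4
G [α=-∞,β=4]: v=4 after child 1 ≥ β → β-cutoff, skip 2
L [α=-∞,β=4]: v=1
K [α=-∞,β=4]: v=4 after child 2 ≥ β → β-cutoff, skip 1
Root [α=-∞,β=+∞]: v=4
Leaves evaluated: 21 of 28.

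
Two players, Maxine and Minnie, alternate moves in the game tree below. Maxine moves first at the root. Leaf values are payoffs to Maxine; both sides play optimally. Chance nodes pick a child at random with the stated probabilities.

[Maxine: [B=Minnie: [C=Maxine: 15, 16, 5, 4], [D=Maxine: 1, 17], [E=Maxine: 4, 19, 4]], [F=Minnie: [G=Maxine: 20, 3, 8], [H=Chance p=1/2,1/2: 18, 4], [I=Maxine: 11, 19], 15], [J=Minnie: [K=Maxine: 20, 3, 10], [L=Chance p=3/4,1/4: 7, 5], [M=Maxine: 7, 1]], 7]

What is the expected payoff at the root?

C (Maxine): max(15, 16, 5, 4) = 16
D (Maxine): max(1, 17) = 17
E (Maxine): max(4, 19, 4) = 19
B (Minnie): min(16, 17, 19) = 16
G (Maxine): max(20, 3, 8) = 20
H (Chance): 1/2·18 + 1/2·4 = 11
I (Maxine): max(11, 19) = 19
F (Minnie): min(20, 11, 19, 15) = 11
K (Maxine): max(20, 3, 10) = 20
L (Chance): 3/4·7 + 1/4·5 = 6.5
M (Maxine): max(7, 1) = 7
J (Minnie): min(20, 6.5, 7) = 6.5
Root (Maxine): max(16, 11, 6.5, 7) = 16

16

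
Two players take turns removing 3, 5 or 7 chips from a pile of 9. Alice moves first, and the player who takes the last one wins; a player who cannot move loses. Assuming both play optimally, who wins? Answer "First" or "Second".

First

Mark each pile size as W (mover wins) or L (mover loses):
i:   0  1  2  3  4  5  6  7  8  9
     L  L  L  W  W  W  W  W  W  W
Position 9 is W, so the first player wins.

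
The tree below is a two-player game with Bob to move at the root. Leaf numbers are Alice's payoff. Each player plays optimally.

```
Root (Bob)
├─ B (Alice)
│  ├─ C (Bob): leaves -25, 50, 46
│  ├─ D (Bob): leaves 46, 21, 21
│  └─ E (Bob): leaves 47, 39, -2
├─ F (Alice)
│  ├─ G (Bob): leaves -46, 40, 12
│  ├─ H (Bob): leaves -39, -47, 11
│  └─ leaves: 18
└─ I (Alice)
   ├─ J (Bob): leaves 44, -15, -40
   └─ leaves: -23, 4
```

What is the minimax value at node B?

21

C: min(-25, 50, 46) = -25
D: min(46, 21, 21) = 21
E: min(47, 39, -2) = -2
B: max(-25, 21, -2) = 21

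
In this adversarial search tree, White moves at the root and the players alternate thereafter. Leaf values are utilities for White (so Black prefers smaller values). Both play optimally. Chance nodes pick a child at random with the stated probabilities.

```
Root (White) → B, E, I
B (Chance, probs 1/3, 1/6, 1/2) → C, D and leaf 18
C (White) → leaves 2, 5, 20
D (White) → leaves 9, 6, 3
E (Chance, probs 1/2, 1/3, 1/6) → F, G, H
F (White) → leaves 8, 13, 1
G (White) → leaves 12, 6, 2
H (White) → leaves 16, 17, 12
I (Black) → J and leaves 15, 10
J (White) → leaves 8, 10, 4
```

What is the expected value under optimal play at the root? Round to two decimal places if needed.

C (White): max(2, 5, 20) = 20
D (White): max(9, 6, 3) = 9
B (Chance): 1/3·20 + 1/6·9 + 1/2·18 = 17.17
F (White): max(8, 13, 1) = 13
G (White): max(12, 6, 2) = 12
H (White): max(16, 17, 12) = 17
E (Chance): 1/2·13 + 1/3·12 + 1/6·17 = 13.33
J (White): max(8, 10, 4) = 10
I (Black): min(10, 15, 10) = 10
Root (White): max(17.17, 13.33, 10) = 17.17

17.17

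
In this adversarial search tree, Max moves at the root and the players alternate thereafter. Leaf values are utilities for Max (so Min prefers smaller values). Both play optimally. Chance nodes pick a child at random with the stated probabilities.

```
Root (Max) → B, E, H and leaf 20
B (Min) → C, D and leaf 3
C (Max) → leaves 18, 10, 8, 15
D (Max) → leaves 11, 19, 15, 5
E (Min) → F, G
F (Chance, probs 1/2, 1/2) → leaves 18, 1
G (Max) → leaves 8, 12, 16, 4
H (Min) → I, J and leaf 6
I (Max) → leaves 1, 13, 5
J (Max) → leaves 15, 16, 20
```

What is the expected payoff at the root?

20

C (Max): max(18, 10, 8, 15) = 18
D (Max): max(11, 19, 15, 5) = 19
B (Min): min(18, 19, 3) = 3
F (Chance): 1/2·18 + 1/2·1 = 9.5
G (Max): max(8, 12, 16, 4) = 16
E (Min): min(9.5, 16) = 9.5
I (Max): max(1, 13, 5) = 13
J (Max): max(15, 16, 20) = 20
H (Min): min(13, 20, 6) = 6
Root (Max): max(3, 9.5, 6, 20) = 20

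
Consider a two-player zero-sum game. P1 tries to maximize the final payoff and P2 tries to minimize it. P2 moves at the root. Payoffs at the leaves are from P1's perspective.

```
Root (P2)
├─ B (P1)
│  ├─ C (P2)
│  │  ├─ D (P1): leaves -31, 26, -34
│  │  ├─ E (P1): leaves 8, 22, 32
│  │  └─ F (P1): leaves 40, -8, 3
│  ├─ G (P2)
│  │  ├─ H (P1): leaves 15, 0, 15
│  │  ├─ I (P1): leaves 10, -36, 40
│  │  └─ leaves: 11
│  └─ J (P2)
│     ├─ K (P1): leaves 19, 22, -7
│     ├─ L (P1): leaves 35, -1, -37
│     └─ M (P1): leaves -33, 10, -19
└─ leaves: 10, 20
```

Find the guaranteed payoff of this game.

10

D (P1): max(-31, 26, -34) = 26
E (P1): max(8, 22, 32) = 32
F (P1): max(40, -8, 3) = 40
C (P2): min(26, 32, 40) = 26
H (P1): max(15, 0, 15) = 15
I (P1): max(10, -36, 40) = 40
G (P2): min(15, 40, 11) = 11
K (P1): max(19, 22, -7) = 22
L (P1): max(35, -1, -37) = 35
M (P1): max(-33, 10, -19) = 10
J (P2): min(22, 35, 10) = 10
B (P1): max(26, 11, 10) = 26
Root (P2): min(26, 10, 20) = 10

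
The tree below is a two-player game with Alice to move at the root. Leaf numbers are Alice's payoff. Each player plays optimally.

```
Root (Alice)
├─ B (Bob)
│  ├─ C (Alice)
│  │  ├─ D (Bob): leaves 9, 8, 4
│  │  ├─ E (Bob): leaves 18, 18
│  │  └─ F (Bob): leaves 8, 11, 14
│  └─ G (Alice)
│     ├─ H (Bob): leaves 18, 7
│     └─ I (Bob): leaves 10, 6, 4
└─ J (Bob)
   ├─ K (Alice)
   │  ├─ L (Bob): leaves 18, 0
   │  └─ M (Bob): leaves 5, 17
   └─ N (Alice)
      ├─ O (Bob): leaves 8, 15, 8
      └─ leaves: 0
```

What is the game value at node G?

H: min(18, 7) = 7
I: min(10, 6, 4) = 4
G: max(7, 4) = 7

7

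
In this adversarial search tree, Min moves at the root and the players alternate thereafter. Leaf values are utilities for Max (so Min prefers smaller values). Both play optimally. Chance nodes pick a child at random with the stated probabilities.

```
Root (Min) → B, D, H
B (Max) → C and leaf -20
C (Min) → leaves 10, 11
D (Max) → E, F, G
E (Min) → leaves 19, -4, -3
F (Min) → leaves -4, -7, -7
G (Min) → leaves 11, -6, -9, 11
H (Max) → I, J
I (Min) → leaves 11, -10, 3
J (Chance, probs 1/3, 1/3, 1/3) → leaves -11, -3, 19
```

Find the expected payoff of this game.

C (Min): min(10, 11) = 10
B (Max): max(10, -20) = 10
E (Min): min(19, -4, -3) = -4
F (Min): min(-4, -7, -7) = -7
G (Min): min(11, -6, -9, 11) = -9
D (Max): max(-4, -7, -9) = -4
I (Min): min(11, -10, 3) = -10
J (Chance): 1/3·-11 + 1/3·-3 + 1/3·19 = 1.67
H (Max): max(-10, 1.67) = 1.67
Root (Min): min(10, -4, 1.67) = -4

-4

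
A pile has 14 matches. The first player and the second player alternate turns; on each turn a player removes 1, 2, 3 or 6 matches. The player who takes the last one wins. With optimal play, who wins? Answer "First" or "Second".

First

i:   0  1  2  3  4  5  6  7  8  9 10 11 12 13 14
     L  W  W  W  L  W  W  W  L  W  W  W  L  W  W
Position 14 is W, so the first player wins.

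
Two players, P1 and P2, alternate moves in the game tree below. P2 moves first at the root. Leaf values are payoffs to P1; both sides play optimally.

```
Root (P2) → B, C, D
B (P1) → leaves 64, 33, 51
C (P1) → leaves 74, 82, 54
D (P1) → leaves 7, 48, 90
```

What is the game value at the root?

B (P1): max(64, 33, 51) = 64
C (P1): max(74, 82, 54) = 82
D (P1): max(7, 48, 90) = 90
Root (P2): min(64, 82, 90) = 64

64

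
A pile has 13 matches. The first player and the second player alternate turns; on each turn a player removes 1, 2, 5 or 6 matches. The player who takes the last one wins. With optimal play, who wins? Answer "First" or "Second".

W/L table (W = player to move can force a win):
i:   0  1  2  3  4  5  6  7  8  9 10 11 12 13
     L  W  W  L  W  W  W  L  W  W  L  W  W  W
Position 13 is W, so the first player wins.

First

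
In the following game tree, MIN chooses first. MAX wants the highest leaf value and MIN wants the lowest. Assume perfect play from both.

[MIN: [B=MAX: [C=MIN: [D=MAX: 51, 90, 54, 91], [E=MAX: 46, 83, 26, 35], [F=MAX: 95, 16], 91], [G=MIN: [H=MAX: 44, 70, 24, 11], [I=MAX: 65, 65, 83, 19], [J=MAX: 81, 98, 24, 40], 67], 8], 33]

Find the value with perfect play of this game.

33

D (MAX): max(51, 90, 54, 91) = 91
E (MAX): max(46, 83, 26, 35) = 83
F (MAX): max(95, 16) = 95
C (MIN): min(91, 83, 95, 91) = 83
H (MAX): max(44, 70, 24, 11) = 70
I (MAX): max(65, 65, 83, 19) = 83
J (MAX): max(81, 98, 24, 40) = 98
G (MIN): min(70, 83, 98, 67) = 67
B (MAX): max(83, 67, 8) = 83
Root (MIN): min(83, 33) = 33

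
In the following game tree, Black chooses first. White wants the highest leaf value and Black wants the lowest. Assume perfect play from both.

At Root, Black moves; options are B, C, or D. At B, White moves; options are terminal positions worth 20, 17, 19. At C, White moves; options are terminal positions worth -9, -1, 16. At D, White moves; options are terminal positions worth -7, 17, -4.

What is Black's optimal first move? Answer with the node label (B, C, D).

B (White): max(20, 17, 19) = 20
C (White): max(-9, -1, 16) = 16
D (White): max(-7, 17, -4) = 17
Root (Black): min(20, 16, 17) = 16
Black picks the child with the lowest value: C (value 16).

C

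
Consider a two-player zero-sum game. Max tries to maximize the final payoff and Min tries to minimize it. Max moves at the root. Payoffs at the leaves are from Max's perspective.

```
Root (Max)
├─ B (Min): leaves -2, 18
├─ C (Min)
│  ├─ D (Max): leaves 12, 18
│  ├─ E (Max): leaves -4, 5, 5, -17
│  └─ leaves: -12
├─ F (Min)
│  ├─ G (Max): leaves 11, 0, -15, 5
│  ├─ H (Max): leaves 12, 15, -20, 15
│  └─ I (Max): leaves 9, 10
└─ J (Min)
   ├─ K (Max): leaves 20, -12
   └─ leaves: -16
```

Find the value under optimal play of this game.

10

B (Min): min(-2, 18) = -2
D (Max): max(12, 18) = 18
E (Max): max(-4, 5, 5, -17) = 5
C (Min): min(18, 5, -12) = -12
G (Max): max(11, 0, -15, 5) = 11
H (Max): max(12, 15, -20, 15) = 15
I (Max): max(9, 10) = 10
F (Min): min(11, 15, 10) = 10
K (Max): max(20, -12) = 20
J (Min): min(20, -16) = -16
Root (Max): max(-2, -12, 10, -16) = 10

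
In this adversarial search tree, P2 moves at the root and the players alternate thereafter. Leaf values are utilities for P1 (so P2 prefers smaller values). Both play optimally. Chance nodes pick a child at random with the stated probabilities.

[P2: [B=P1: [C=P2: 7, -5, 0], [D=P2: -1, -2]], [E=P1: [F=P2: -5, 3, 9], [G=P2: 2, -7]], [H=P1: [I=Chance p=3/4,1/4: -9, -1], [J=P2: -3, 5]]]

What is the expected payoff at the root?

C (P2): min(7, -5, 0) = -5
D (P2): min(-1, -2) = -2
B (P1): max(-5, -2) = -2
F (P2): min(-5, 3, 9) = -5
G (P2): min(2, -7) = -7
E (P1): max(-5, -7) = -5
I (Chance): 3/4·-9 + 1/4·-1 = -7
J (P2): min(-3, 5) = -3
H (P1): max(-7, -3) = -3
Root (P2): min(-2, -5, -3) = -5

-5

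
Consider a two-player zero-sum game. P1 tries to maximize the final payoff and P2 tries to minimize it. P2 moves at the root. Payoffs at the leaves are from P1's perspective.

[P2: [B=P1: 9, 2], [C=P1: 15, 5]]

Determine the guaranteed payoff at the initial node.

B (P1): max(9, 2) = 9
C (P1): max(15, 5) = 15
Root (P2): min(9, 15) = 9

9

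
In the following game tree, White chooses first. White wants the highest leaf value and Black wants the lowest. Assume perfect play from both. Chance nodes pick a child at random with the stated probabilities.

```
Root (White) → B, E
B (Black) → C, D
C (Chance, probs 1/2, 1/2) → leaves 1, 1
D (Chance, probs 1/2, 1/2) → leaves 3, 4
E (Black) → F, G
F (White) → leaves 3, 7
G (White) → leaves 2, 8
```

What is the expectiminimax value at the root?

C (Chance): 1/2·1 + 1/2·1 = 1
D (Chance): 1/2·3 + 1/2·4 = 3.5
B (Black): min(1, 3.5) = 1
F (White): max(3, 7) = 7
G (White): max(2, 8) = 8
E (Black): min(7, 8) = 7
Root (White): max(1, 7) = 7

7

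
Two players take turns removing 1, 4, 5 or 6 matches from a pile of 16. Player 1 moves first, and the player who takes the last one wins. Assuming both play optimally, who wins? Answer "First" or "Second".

W/L table (W = player to move can force a win):
i:   0  1  2  3  4  5  6  7  8  9 10 11 12 13 14 15 16
     L  W  L  W  W  W  W  W  W  L  W  L  W  W  W  W  W
Position 16 is W, so the first player wins.

First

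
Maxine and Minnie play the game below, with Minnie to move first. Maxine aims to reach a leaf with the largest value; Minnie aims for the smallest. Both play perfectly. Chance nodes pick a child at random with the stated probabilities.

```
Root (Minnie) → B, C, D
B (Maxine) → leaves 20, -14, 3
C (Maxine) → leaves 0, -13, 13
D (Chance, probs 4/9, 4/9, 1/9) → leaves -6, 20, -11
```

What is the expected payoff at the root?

B (Maxine): max(20, -14, 3) = 20
C (Maxine): max(0, -13, 13) = 13
D (Chance): 4/9·-6 + 4/9·20 + 1/9·-11 = 5
Root (Minnie): min(20, 13, 5) = 5

5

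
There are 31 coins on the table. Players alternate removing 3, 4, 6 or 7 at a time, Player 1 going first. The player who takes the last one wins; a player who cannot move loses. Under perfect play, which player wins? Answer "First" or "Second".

i:   0  1  2  3  4  5  6  7  8  9 10 11 12 13 14 15 16 17 18 19 20 21 22 23 24 25 26 27 28 29 30 31
     L  L  L  W  W  W  W  W  W  W  L  L  L  W  W  W  W  W  W  W  L  L  L  W  W  W  W  W  W  W  L  L
Position 31 is L, so the second player wins.

Second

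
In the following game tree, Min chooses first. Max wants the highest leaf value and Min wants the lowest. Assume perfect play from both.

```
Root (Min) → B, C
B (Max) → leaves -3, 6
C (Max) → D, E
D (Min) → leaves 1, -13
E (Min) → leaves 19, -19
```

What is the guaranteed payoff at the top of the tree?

B (Max): max(-3, 6) = 6
D (Min): min(1, -13) = -13
E (Min): min(19, -19) = -19
C (Max): max(-13, -19) = -13
Root (Min): min(6, -13) = -13

-13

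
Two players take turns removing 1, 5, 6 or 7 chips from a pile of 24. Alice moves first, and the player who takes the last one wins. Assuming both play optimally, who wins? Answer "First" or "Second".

Second

W/L table (W = player to move can force a win):
i:   0  1  2  3  4  5  6  7  8  9 10 11 12 13 14 15 16 17 18 19 20 21 22 23 24
     L  W  L  W  L  W  W  W  W  W  W  W  L  W  L  W  L  W  W  W  W  W  W  W  L
Position 24 is L, so the second player wins.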